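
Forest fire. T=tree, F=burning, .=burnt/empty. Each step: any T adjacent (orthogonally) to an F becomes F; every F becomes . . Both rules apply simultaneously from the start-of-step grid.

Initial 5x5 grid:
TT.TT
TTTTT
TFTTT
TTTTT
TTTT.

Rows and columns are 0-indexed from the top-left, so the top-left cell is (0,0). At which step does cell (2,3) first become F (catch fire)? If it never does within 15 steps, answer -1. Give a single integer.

Step 1: cell (2,3)='T' (+4 fires, +1 burnt)
Step 2: cell (2,3)='F' (+7 fires, +4 burnt)
  -> target ignites at step 2
Step 3: cell (2,3)='.' (+6 fires, +7 burnt)
Step 4: cell (2,3)='.' (+4 fires, +6 burnt)
Step 5: cell (2,3)='.' (+1 fires, +4 burnt)
Step 6: cell (2,3)='.' (+0 fires, +1 burnt)
  fire out at step 6

2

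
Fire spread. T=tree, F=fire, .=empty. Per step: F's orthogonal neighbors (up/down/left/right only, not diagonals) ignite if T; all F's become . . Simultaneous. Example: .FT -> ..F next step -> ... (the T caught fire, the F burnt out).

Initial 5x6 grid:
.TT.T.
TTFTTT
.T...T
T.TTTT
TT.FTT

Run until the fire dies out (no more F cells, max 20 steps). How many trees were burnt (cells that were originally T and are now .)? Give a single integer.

Step 1: +5 fires, +2 burnt (F count now 5)
Step 2: +7 fires, +5 burnt (F count now 7)
Step 3: +3 fires, +7 burnt (F count now 3)
Step 4: +1 fires, +3 burnt (F count now 1)
Step 5: +0 fires, +1 burnt (F count now 0)
Fire out after step 5
Initially T: 19, now '.': 27
Total burnt (originally-T cells now '.'): 16

Answer: 16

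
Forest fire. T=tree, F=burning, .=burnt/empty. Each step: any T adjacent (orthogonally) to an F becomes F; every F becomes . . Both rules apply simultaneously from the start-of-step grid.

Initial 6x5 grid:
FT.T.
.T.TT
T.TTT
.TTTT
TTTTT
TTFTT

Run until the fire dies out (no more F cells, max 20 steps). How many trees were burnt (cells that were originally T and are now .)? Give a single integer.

Step 1: +4 fires, +2 burnt (F count now 4)
Step 2: +6 fires, +4 burnt (F count now 6)
Step 3: +5 fires, +6 burnt (F count now 5)
Step 4: +2 fires, +5 burnt (F count now 2)
Step 5: +2 fires, +2 burnt (F count now 2)
Step 6: +2 fires, +2 burnt (F count now 2)
Step 7: +0 fires, +2 burnt (F count now 0)
Fire out after step 7
Initially T: 22, now '.': 29
Total burnt (originally-T cells now '.'): 21

Answer: 21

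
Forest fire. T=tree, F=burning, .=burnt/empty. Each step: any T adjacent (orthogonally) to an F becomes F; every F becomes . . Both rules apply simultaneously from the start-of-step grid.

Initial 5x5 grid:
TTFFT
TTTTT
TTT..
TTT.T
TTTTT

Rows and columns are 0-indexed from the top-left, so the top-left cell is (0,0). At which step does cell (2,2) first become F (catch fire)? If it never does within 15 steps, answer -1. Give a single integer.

Step 1: cell (2,2)='T' (+4 fires, +2 burnt)
Step 2: cell (2,2)='F' (+4 fires, +4 burnt)
  -> target ignites at step 2
Step 3: cell (2,2)='.' (+3 fires, +4 burnt)
Step 4: cell (2,2)='.' (+3 fires, +3 burnt)
Step 5: cell (2,2)='.' (+3 fires, +3 burnt)
Step 6: cell (2,2)='.' (+2 fires, +3 burnt)
Step 7: cell (2,2)='.' (+1 fires, +2 burnt)
Step 8: cell (2,2)='.' (+0 fires, +1 burnt)
  fire out at step 8

2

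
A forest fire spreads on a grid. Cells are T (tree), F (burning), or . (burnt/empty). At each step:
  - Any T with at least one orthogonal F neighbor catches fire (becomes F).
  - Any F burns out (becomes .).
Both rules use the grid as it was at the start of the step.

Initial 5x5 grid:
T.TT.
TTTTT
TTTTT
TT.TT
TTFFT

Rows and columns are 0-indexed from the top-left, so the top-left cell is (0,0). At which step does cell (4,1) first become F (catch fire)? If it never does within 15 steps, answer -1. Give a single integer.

Step 1: cell (4,1)='F' (+3 fires, +2 burnt)
  -> target ignites at step 1
Step 2: cell (4,1)='.' (+4 fires, +3 burnt)
Step 3: cell (4,1)='.' (+5 fires, +4 burnt)
Step 4: cell (4,1)='.' (+5 fires, +5 burnt)
Step 5: cell (4,1)='.' (+2 fires, +5 burnt)
Step 6: cell (4,1)='.' (+1 fires, +2 burnt)
Step 7: cell (4,1)='.' (+0 fires, +1 burnt)
  fire out at step 7

1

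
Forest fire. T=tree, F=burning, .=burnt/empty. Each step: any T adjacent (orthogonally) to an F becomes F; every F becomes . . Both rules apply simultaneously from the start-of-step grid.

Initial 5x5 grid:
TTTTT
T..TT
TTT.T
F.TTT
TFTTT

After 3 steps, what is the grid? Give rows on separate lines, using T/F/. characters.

Step 1: 3 trees catch fire, 2 burn out
  TTTTT
  T..TT
  FTT.T
  ..TTT
  F.FTT
Step 2: 4 trees catch fire, 3 burn out
  TTTTT
  F..TT
  .FT.T
  ..FTT
  ...FT
Step 3: 4 trees catch fire, 4 burn out
  FTTTT
  ...TT
  ..F.T
  ...FT
  ....F

FTTTT
...TT
..F.T
...FT
....F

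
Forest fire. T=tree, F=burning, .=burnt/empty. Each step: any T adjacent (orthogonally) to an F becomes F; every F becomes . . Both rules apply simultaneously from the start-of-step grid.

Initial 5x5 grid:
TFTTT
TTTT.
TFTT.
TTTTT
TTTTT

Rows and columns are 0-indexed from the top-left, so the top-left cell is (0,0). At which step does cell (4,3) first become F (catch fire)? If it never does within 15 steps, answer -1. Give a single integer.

Step 1: cell (4,3)='T' (+6 fires, +2 burnt)
Step 2: cell (4,3)='T' (+7 fires, +6 burnt)
Step 3: cell (4,3)='T' (+5 fires, +7 burnt)
Step 4: cell (4,3)='F' (+2 fires, +5 burnt)
  -> target ignites at step 4
Step 5: cell (4,3)='.' (+1 fires, +2 burnt)
Step 6: cell (4,3)='.' (+0 fires, +1 burnt)
  fire out at step 6

4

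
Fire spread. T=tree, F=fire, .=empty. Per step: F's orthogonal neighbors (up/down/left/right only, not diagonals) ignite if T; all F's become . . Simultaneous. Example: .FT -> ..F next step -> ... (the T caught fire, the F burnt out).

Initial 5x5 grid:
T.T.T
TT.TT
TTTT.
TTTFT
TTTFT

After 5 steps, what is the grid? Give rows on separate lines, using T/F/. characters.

Step 1: 5 trees catch fire, 2 burn out
  T.T.T
  TT.TT
  TTTF.
  TTF.F
  TTF.F
Step 2: 4 trees catch fire, 5 burn out
  T.T.T
  TT.FT
  TTF..
  TF...
  TF...
Step 3: 4 trees catch fire, 4 burn out
  T.T.T
  TT..F
  TF...
  F....
  F....
Step 4: 3 trees catch fire, 4 burn out
  T.T.F
  TF...
  F....
  .....
  .....
Step 5: 1 trees catch fire, 3 burn out
  T.T..
  F....
  .....
  .....
  .....

T.T..
F....
.....
.....
.....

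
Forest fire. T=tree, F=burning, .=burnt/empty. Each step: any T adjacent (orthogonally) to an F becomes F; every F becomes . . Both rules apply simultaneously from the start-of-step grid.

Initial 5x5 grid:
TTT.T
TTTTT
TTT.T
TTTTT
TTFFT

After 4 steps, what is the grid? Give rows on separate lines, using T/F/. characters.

Step 1: 4 trees catch fire, 2 burn out
  TTT.T
  TTTTT
  TTT.T
  TTFFT
  TF..F
Step 2: 4 trees catch fire, 4 burn out
  TTT.T
  TTTTT
  TTF.T
  TF..F
  F....
Step 3: 4 trees catch fire, 4 burn out
  TTT.T
  TTFTT
  TF..F
  F....
  .....
Step 4: 5 trees catch fire, 4 burn out
  TTF.T
  TF.FF
  F....
  .....
  .....

TTF.T
TF.FF
F....
.....
.....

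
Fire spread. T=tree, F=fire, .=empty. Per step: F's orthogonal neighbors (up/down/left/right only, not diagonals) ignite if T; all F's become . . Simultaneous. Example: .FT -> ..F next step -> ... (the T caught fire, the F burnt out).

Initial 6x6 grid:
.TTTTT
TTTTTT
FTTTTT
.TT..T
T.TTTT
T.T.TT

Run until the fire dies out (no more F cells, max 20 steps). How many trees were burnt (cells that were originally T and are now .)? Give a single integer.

Step 1: +2 fires, +1 burnt (F count now 2)
Step 2: +3 fires, +2 burnt (F count now 3)
Step 3: +4 fires, +3 burnt (F count now 4)
Step 4: +4 fires, +4 burnt (F count now 4)
Step 5: +5 fires, +4 burnt (F count now 5)
Step 6: +4 fires, +5 burnt (F count now 4)
Step 7: +3 fires, +4 burnt (F count now 3)
Step 8: +1 fires, +3 burnt (F count now 1)
Step 9: +0 fires, +1 burnt (F count now 0)
Fire out after step 9
Initially T: 28, now '.': 34
Total burnt (originally-T cells now '.'): 26

Answer: 26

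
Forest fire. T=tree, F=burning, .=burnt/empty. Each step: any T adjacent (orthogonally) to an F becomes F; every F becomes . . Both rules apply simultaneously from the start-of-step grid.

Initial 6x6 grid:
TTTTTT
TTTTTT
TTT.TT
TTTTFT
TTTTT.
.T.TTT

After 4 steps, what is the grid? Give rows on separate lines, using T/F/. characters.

Step 1: 4 trees catch fire, 1 burn out
  TTTTTT
  TTTTTT
  TTT.FT
  TTTF.F
  TTTTF.
  .T.TTT
Step 2: 5 trees catch fire, 4 burn out
  TTTTTT
  TTTTFT
  TTT..F
  TTF...
  TTTF..
  .T.TFT
Step 3: 8 trees catch fire, 5 burn out
  TTTTFT
  TTTF.F
  TTF...
  TF....
  TTF...
  .T.F.F
Step 4: 6 trees catch fire, 8 burn out
  TTTF.F
  TTF...
  TF....
  F.....
  TF....
  .T....

TTTF.F
TTF...
TF....
F.....
TF....
.T....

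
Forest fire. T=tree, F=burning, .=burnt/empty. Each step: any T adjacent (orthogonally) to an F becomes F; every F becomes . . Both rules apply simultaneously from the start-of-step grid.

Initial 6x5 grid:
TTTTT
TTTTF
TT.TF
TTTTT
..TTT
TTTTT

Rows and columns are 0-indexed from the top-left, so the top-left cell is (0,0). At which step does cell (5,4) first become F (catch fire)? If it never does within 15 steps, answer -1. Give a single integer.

Step 1: cell (5,4)='T' (+4 fires, +2 burnt)
Step 2: cell (5,4)='T' (+4 fires, +4 burnt)
Step 3: cell (5,4)='F' (+5 fires, +4 burnt)
  -> target ignites at step 3
Step 4: cell (5,4)='.' (+6 fires, +5 burnt)
Step 5: cell (5,4)='.' (+4 fires, +6 burnt)
Step 6: cell (5,4)='.' (+1 fires, +4 burnt)
Step 7: cell (5,4)='.' (+1 fires, +1 burnt)
Step 8: cell (5,4)='.' (+0 fires, +1 burnt)
  fire out at step 8

3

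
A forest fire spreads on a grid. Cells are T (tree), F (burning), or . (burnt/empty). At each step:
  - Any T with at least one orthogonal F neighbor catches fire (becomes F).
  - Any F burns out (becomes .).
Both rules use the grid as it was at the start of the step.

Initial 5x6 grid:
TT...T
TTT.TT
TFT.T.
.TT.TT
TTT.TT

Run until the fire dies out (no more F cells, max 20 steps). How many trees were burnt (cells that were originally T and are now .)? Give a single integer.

Answer: 12

Derivation:
Step 1: +4 fires, +1 burnt (F count now 4)
Step 2: +5 fires, +4 burnt (F count now 5)
Step 3: +3 fires, +5 burnt (F count now 3)
Step 4: +0 fires, +3 burnt (F count now 0)
Fire out after step 4
Initially T: 20, now '.': 22
Total burnt (originally-T cells now '.'): 12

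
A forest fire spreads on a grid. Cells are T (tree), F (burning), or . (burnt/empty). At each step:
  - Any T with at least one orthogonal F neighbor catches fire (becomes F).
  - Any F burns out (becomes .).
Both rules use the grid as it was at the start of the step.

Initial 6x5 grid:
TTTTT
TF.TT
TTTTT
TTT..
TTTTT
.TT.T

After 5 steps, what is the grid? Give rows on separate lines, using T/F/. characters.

Step 1: 3 trees catch fire, 1 burn out
  TFTTT
  F..TT
  TFTTT
  TTT..
  TTTTT
  .TT.T
Step 2: 5 trees catch fire, 3 burn out
  F.FTT
  ...TT
  F.FTT
  TFT..
  TTTTT
  .TT.T
Step 3: 5 trees catch fire, 5 burn out
  ...FT
  ...TT
  ...FT
  F.F..
  TFTTT
  .TT.T
Step 4: 6 trees catch fire, 5 burn out
  ....F
  ...FT
  ....F
  .....
  F.FTT
  .FT.T
Step 5: 3 trees catch fire, 6 burn out
  .....
  ....F
  .....
  .....
  ...FT
  ..F.T

.....
....F
.....
.....
...FT
..F.T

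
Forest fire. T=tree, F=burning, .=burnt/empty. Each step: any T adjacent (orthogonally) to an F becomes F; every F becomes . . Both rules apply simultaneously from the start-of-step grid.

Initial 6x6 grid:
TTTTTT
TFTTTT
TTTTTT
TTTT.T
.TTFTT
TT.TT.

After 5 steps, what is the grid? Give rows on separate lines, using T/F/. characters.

Step 1: 8 trees catch fire, 2 burn out
  TFTTTT
  F.FTTT
  TFTTTT
  TTTF.T
  .TF.FT
  TT.FT.
Step 2: 11 trees catch fire, 8 burn out
  F.FTTT
  ...FTT
  F.FFTT
  TFF..T
  .F...F
  TT..F.
Step 3: 6 trees catch fire, 11 burn out
  ...FTT
  ....FT
  ....FT
  F....F
  ......
  TF....
Step 4: 4 trees catch fire, 6 burn out
  ....FT
  .....F
  .....F
  ......
  ......
  F.....
Step 5: 1 trees catch fire, 4 burn out
  .....F
  ......
  ......
  ......
  ......
  ......

.....F
......
......
......
......
......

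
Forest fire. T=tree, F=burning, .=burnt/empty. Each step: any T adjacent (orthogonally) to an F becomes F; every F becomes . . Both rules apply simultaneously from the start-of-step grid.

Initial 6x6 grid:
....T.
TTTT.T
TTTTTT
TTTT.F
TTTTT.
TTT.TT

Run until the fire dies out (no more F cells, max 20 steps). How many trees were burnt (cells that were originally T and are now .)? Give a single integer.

Answer: 25

Derivation:
Step 1: +1 fires, +1 burnt (F count now 1)
Step 2: +2 fires, +1 burnt (F count now 2)
Step 3: +1 fires, +2 burnt (F count now 1)
Step 4: +3 fires, +1 burnt (F count now 3)
Step 5: +4 fires, +3 burnt (F count now 4)
Step 6: +5 fires, +4 burnt (F count now 5)
Step 7: +5 fires, +5 burnt (F count now 5)
Step 8: +3 fires, +5 burnt (F count now 3)
Step 9: +1 fires, +3 burnt (F count now 1)
Step 10: +0 fires, +1 burnt (F count now 0)
Fire out after step 10
Initially T: 26, now '.': 35
Total burnt (originally-T cells now '.'): 25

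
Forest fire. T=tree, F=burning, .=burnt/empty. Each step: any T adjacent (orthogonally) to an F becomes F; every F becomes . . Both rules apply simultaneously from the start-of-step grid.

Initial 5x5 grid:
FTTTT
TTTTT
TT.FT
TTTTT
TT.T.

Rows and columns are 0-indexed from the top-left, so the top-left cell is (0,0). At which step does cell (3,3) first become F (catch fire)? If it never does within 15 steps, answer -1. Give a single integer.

Step 1: cell (3,3)='F' (+5 fires, +2 burnt)
  -> target ignites at step 1
Step 2: cell (3,3)='.' (+9 fires, +5 burnt)
Step 3: cell (3,3)='.' (+4 fires, +9 burnt)
Step 4: cell (3,3)='.' (+2 fires, +4 burnt)
Step 5: cell (3,3)='.' (+0 fires, +2 burnt)
  fire out at step 5

1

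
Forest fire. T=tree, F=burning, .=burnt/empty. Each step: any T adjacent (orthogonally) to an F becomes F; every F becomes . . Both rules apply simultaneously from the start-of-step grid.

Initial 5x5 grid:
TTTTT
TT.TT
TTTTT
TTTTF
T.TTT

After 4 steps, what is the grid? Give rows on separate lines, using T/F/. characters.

Step 1: 3 trees catch fire, 1 burn out
  TTTTT
  TT.TT
  TTTTF
  TTTF.
  T.TTF
Step 2: 4 trees catch fire, 3 burn out
  TTTTT
  TT.TF
  TTTF.
  TTF..
  T.TF.
Step 3: 5 trees catch fire, 4 burn out
  TTTTF
  TT.F.
  TTF..
  TF...
  T.F..
Step 4: 3 trees catch fire, 5 burn out
  TTTF.
  TT...
  TF...
  F....
  T....

TTTF.
TT...
TF...
F....
T....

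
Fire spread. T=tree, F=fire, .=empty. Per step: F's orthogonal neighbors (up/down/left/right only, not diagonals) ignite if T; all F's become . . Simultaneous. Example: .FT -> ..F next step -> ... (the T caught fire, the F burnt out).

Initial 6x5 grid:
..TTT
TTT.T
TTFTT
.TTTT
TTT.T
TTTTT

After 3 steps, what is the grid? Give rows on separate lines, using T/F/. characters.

Step 1: 4 trees catch fire, 1 burn out
  ..TTT
  TTF.T
  TF.FT
  .TFTT
  TTT.T
  TTTTT
Step 2: 7 trees catch fire, 4 burn out
  ..FTT
  TF..T
  F...F
  .F.FT
  TTF.T
  TTTTT
Step 3: 6 trees catch fire, 7 burn out
  ...FT
  F...F
  .....
  ....F
  TF..T
  TTFTT

...FT
F...F
.....
....F
TF..T
TTFTT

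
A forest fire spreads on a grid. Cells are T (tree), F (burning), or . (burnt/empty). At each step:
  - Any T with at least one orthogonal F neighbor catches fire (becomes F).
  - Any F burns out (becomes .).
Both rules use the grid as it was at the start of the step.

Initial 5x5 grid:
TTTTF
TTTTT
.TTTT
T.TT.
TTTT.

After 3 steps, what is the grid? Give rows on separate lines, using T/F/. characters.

Step 1: 2 trees catch fire, 1 burn out
  TTTF.
  TTTTF
  .TTTT
  T.TT.
  TTTT.
Step 2: 3 trees catch fire, 2 burn out
  TTF..
  TTTF.
  .TTTF
  T.TT.
  TTTT.
Step 3: 3 trees catch fire, 3 burn out
  TF...
  TTF..
  .TTF.
  T.TT.
  TTTT.

TF...
TTF..
.TTF.
T.TT.
TTTT.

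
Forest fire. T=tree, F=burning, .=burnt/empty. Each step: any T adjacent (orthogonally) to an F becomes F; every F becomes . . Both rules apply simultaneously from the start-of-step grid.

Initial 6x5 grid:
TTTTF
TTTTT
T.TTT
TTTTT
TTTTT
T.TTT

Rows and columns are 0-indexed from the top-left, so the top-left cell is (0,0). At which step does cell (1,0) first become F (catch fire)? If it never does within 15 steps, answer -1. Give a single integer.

Step 1: cell (1,0)='T' (+2 fires, +1 burnt)
Step 2: cell (1,0)='T' (+3 fires, +2 burnt)
Step 3: cell (1,0)='T' (+4 fires, +3 burnt)
Step 4: cell (1,0)='T' (+5 fires, +4 burnt)
Step 5: cell (1,0)='F' (+4 fires, +5 burnt)
  -> target ignites at step 5
Step 6: cell (1,0)='.' (+4 fires, +4 burnt)
Step 7: cell (1,0)='.' (+3 fires, +4 burnt)
Step 8: cell (1,0)='.' (+1 fires, +3 burnt)
Step 9: cell (1,0)='.' (+1 fires, +1 burnt)
Step 10: cell (1,0)='.' (+0 fires, +1 burnt)
  fire out at step 10

5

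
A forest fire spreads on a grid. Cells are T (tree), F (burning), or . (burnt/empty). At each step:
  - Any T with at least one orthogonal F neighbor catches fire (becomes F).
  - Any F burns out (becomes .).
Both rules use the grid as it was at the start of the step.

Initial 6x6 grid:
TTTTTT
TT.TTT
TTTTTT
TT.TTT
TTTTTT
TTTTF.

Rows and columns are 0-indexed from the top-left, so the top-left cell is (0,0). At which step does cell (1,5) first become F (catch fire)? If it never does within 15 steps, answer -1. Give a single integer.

Step 1: cell (1,5)='T' (+2 fires, +1 burnt)
Step 2: cell (1,5)='T' (+4 fires, +2 burnt)
Step 3: cell (1,5)='T' (+5 fires, +4 burnt)
Step 4: cell (1,5)='T' (+5 fires, +5 burnt)
Step 5: cell (1,5)='F' (+6 fires, +5 burnt)
  -> target ignites at step 5
Step 6: cell (1,5)='.' (+4 fires, +6 burnt)
Step 7: cell (1,5)='.' (+3 fires, +4 burnt)
Step 8: cell (1,5)='.' (+2 fires, +3 burnt)
Step 9: cell (1,5)='.' (+1 fires, +2 burnt)
Step 10: cell (1,5)='.' (+0 fires, +1 burnt)
  fire out at step 10

5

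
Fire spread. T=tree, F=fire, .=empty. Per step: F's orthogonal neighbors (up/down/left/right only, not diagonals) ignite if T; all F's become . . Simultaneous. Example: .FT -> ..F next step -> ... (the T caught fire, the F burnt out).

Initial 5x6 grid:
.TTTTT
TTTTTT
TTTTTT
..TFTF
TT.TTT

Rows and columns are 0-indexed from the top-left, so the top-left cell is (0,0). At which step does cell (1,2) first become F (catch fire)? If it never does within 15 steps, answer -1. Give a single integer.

Step 1: cell (1,2)='T' (+6 fires, +2 burnt)
Step 2: cell (1,2)='T' (+5 fires, +6 burnt)
Step 3: cell (1,2)='F' (+5 fires, +5 burnt)
  -> target ignites at step 3
Step 4: cell (1,2)='.' (+4 fires, +5 burnt)
Step 5: cell (1,2)='.' (+2 fires, +4 burnt)
Step 6: cell (1,2)='.' (+0 fires, +2 burnt)
  fire out at step 6

3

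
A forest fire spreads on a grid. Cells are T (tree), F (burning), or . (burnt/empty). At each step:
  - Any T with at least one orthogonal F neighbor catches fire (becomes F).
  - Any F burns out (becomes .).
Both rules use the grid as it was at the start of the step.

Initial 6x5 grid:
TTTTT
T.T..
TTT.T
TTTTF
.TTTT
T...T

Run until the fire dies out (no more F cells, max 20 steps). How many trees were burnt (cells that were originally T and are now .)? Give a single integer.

Step 1: +3 fires, +1 burnt (F count now 3)
Step 2: +3 fires, +3 burnt (F count now 3)
Step 3: +3 fires, +3 burnt (F count now 3)
Step 4: +4 fires, +3 burnt (F count now 4)
Step 5: +2 fires, +4 burnt (F count now 2)
Step 6: +3 fires, +2 burnt (F count now 3)
Step 7: +2 fires, +3 burnt (F count now 2)
Step 8: +0 fires, +2 burnt (F count now 0)
Fire out after step 8
Initially T: 21, now '.': 29
Total burnt (originally-T cells now '.'): 20

Answer: 20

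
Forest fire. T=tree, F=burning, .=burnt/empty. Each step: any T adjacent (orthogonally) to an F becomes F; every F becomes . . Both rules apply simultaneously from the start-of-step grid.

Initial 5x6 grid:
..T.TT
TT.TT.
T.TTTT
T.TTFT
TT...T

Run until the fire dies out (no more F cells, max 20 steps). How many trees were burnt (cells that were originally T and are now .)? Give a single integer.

Step 1: +3 fires, +1 burnt (F count now 3)
Step 2: +5 fires, +3 burnt (F count now 5)
Step 3: +3 fires, +5 burnt (F count now 3)
Step 4: +1 fires, +3 burnt (F count now 1)
Step 5: +0 fires, +1 burnt (F count now 0)
Fire out after step 5
Initially T: 19, now '.': 23
Total burnt (originally-T cells now '.'): 12

Answer: 12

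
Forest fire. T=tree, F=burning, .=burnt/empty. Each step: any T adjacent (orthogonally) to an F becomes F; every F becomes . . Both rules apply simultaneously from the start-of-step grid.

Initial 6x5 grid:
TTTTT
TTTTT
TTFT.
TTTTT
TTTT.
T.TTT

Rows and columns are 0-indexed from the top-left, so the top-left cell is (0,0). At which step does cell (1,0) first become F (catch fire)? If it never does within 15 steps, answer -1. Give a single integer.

Step 1: cell (1,0)='T' (+4 fires, +1 burnt)
Step 2: cell (1,0)='T' (+7 fires, +4 burnt)
Step 3: cell (1,0)='F' (+9 fires, +7 burnt)
  -> target ignites at step 3
Step 4: cell (1,0)='.' (+4 fires, +9 burnt)
Step 5: cell (1,0)='.' (+2 fires, +4 burnt)
Step 6: cell (1,0)='.' (+0 fires, +2 burnt)
  fire out at step 6

3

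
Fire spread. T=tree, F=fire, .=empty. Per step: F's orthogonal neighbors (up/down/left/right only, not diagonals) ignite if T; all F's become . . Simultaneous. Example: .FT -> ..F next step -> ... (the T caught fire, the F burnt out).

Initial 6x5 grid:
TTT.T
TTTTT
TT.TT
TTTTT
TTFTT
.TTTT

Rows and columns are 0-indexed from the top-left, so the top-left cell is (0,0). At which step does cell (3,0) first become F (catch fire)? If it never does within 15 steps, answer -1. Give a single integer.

Step 1: cell (3,0)='T' (+4 fires, +1 burnt)
Step 2: cell (3,0)='T' (+6 fires, +4 burnt)
Step 3: cell (3,0)='F' (+5 fires, +6 burnt)
  -> target ignites at step 3
Step 4: cell (3,0)='.' (+4 fires, +5 burnt)
Step 5: cell (3,0)='.' (+4 fires, +4 burnt)
Step 6: cell (3,0)='.' (+3 fires, +4 burnt)
Step 7: cell (3,0)='.' (+0 fires, +3 burnt)
  fire out at step 7

3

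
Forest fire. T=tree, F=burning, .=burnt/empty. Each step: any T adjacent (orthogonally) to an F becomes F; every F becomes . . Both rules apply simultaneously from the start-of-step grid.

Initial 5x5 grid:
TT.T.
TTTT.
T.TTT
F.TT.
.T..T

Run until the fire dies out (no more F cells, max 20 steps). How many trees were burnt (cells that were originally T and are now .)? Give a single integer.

Step 1: +1 fires, +1 burnt (F count now 1)
Step 2: +1 fires, +1 burnt (F count now 1)
Step 3: +2 fires, +1 burnt (F count now 2)
Step 4: +2 fires, +2 burnt (F count now 2)
Step 5: +2 fires, +2 burnt (F count now 2)
Step 6: +3 fires, +2 burnt (F count now 3)
Step 7: +2 fires, +3 burnt (F count now 2)
Step 8: +0 fires, +2 burnt (F count now 0)
Fire out after step 8
Initially T: 15, now '.': 23
Total burnt (originally-T cells now '.'): 13

Answer: 13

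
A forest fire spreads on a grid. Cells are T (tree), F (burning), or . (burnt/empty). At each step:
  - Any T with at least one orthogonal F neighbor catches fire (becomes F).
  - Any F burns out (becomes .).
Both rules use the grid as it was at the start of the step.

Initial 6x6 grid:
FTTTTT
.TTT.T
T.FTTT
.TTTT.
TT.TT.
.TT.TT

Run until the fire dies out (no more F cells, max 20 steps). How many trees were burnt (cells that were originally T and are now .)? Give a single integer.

Answer: 24

Derivation:
Step 1: +4 fires, +2 burnt (F count now 4)
Step 2: +6 fires, +4 burnt (F count now 6)
Step 3: +5 fires, +6 burnt (F count now 5)
Step 4: +5 fires, +5 burnt (F count now 5)
Step 5: +3 fires, +5 burnt (F count now 3)
Step 6: +1 fires, +3 burnt (F count now 1)
Step 7: +0 fires, +1 burnt (F count now 0)
Fire out after step 7
Initially T: 25, now '.': 35
Total burnt (originally-T cells now '.'): 24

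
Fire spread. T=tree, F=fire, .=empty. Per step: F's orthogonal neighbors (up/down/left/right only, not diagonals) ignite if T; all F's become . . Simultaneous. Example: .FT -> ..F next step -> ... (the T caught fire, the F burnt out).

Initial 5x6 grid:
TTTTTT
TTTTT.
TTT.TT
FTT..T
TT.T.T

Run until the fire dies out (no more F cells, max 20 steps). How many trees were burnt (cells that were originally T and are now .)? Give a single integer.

Step 1: +3 fires, +1 burnt (F count now 3)
Step 2: +4 fires, +3 burnt (F count now 4)
Step 3: +3 fires, +4 burnt (F count now 3)
Step 4: +2 fires, +3 burnt (F count now 2)
Step 5: +2 fires, +2 burnt (F count now 2)
Step 6: +2 fires, +2 burnt (F count now 2)
Step 7: +2 fires, +2 burnt (F count now 2)
Step 8: +2 fires, +2 burnt (F count now 2)
Step 9: +1 fires, +2 burnt (F count now 1)
Step 10: +1 fires, +1 burnt (F count now 1)
Step 11: +0 fires, +1 burnt (F count now 0)
Fire out after step 11
Initially T: 23, now '.': 29
Total burnt (originally-T cells now '.'): 22

Answer: 22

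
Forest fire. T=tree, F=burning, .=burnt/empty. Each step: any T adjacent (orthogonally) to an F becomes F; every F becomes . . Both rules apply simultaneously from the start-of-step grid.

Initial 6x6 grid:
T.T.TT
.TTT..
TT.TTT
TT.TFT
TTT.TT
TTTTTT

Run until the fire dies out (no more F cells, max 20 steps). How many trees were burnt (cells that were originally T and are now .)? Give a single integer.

Step 1: +4 fires, +1 burnt (F count now 4)
Step 2: +4 fires, +4 burnt (F count now 4)
Step 3: +3 fires, +4 burnt (F count now 3)
Step 4: +2 fires, +3 burnt (F count now 2)
Step 5: +4 fires, +2 burnt (F count now 4)
Step 6: +3 fires, +4 burnt (F count now 3)
Step 7: +3 fires, +3 burnt (F count now 3)
Step 8: +1 fires, +3 burnt (F count now 1)
Step 9: +0 fires, +1 burnt (F count now 0)
Fire out after step 9
Initially T: 27, now '.': 33
Total burnt (originally-T cells now '.'): 24

Answer: 24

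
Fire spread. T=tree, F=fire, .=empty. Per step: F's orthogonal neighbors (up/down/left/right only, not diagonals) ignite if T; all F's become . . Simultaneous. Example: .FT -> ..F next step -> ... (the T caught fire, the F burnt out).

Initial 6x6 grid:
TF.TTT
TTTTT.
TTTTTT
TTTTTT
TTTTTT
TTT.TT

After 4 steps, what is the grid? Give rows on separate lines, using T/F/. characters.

Step 1: 2 trees catch fire, 1 burn out
  F..TTT
  TFTTT.
  TTTTTT
  TTTTTT
  TTTTTT
  TTT.TT
Step 2: 3 trees catch fire, 2 burn out
  ...TTT
  F.FTT.
  TFTTTT
  TTTTTT
  TTTTTT
  TTT.TT
Step 3: 4 trees catch fire, 3 burn out
  ...TTT
  ...FT.
  F.FTTT
  TFTTTT
  TTTTTT
  TTT.TT
Step 4: 6 trees catch fire, 4 burn out
  ...FTT
  ....F.
  ...FTT
  F.FTTT
  TFTTTT
  TTT.TT

...FTT
....F.
...FTT
F.FTTT
TFTTTT
TTT.TT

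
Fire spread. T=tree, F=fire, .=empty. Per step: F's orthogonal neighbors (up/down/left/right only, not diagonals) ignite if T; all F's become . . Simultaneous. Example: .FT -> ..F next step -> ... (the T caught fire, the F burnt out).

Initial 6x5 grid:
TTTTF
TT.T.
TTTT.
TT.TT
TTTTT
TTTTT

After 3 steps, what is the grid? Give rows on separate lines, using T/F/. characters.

Step 1: 1 trees catch fire, 1 burn out
  TTTF.
  TT.T.
  TTTT.
  TT.TT
  TTTTT
  TTTTT
Step 2: 2 trees catch fire, 1 burn out
  TTF..
  TT.F.
  TTTT.
  TT.TT
  TTTTT
  TTTTT
Step 3: 2 trees catch fire, 2 burn out
  TF...
  TT...
  TTTF.
  TT.TT
  TTTTT
  TTTTT

TF...
TT...
TTTF.
TT.TT
TTTTT
TTTTT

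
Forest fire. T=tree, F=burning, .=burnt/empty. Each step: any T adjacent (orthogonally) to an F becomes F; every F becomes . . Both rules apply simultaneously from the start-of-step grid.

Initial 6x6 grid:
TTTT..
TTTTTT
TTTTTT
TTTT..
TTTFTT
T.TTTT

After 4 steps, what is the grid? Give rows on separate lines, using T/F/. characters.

Step 1: 4 trees catch fire, 1 burn out
  TTTT..
  TTTTTT
  TTTTTT
  TTTF..
  TTF.FT
  T.TFTT
Step 2: 6 trees catch fire, 4 burn out
  TTTT..
  TTTTTT
  TTTFTT
  TTF...
  TF...F
  T.F.FT
Step 3: 6 trees catch fire, 6 burn out
  TTTT..
  TTTFTT
  TTF.FT
  TF....
  F.....
  T....F
Step 4: 7 trees catch fire, 6 burn out
  TTTF..
  TTF.FT
  TF...F
  F.....
  ......
  F.....

TTTF..
TTF.FT
TF...F
F.....
......
F.....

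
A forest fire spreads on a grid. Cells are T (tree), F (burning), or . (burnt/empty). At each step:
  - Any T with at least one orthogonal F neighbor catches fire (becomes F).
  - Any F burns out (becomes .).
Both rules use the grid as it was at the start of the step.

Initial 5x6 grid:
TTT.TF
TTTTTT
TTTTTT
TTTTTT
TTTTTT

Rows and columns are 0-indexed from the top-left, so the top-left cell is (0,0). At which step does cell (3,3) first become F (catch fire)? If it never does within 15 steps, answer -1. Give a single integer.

Step 1: cell (3,3)='T' (+2 fires, +1 burnt)
Step 2: cell (3,3)='T' (+2 fires, +2 burnt)
Step 3: cell (3,3)='T' (+3 fires, +2 burnt)
Step 4: cell (3,3)='T' (+4 fires, +3 burnt)
Step 5: cell (3,3)='F' (+5 fires, +4 burnt)
  -> target ignites at step 5
Step 6: cell (3,3)='.' (+5 fires, +5 burnt)
Step 7: cell (3,3)='.' (+4 fires, +5 burnt)
Step 8: cell (3,3)='.' (+2 fires, +4 burnt)
Step 9: cell (3,3)='.' (+1 fires, +2 burnt)
Step 10: cell (3,3)='.' (+0 fires, +1 burnt)
  fire out at step 10

5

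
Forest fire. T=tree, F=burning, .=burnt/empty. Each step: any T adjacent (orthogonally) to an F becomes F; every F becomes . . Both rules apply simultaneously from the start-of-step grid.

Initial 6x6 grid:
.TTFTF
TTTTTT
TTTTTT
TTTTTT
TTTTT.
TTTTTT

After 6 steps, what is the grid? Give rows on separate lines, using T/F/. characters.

Step 1: 4 trees catch fire, 2 burn out
  .TF.F.
  TTTFTF
  TTTTTT
  TTTTTT
  TTTTT.
  TTTTTT
Step 2: 5 trees catch fire, 4 burn out
  .F....
  TTF.F.
  TTTFTF
  TTTTTT
  TTTTT.
  TTTTTT
Step 3: 5 trees catch fire, 5 burn out
  ......
  TF....
  TTF.F.
  TTTFTF
  TTTTT.
  TTTTTT
Step 4: 5 trees catch fire, 5 burn out
  ......
  F.....
  TF....
  TTF.F.
  TTTFT.
  TTTTTT
Step 5: 5 trees catch fire, 5 burn out
  ......
  ......
  F.....
  TF....
  TTF.F.
  TTTFTT
Step 6: 4 trees catch fire, 5 burn out
  ......
  ......
  ......
  F.....
  TF....
  TTF.FT

......
......
......
F.....
TF....
TTF.FT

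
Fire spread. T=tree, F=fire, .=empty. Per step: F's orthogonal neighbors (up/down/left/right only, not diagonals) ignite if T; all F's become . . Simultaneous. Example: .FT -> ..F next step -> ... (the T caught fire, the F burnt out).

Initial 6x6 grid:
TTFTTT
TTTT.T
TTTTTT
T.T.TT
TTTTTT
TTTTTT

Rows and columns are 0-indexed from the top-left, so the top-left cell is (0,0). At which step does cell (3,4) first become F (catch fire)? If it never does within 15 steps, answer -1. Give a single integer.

Step 1: cell (3,4)='T' (+3 fires, +1 burnt)
Step 2: cell (3,4)='T' (+5 fires, +3 burnt)
Step 3: cell (3,4)='T' (+5 fires, +5 burnt)
Step 4: cell (3,4)='T' (+4 fires, +5 burnt)
Step 5: cell (3,4)='F' (+6 fires, +4 burnt)
  -> target ignites at step 5
Step 6: cell (3,4)='.' (+5 fires, +6 burnt)
Step 7: cell (3,4)='.' (+3 fires, +5 burnt)
Step 8: cell (3,4)='.' (+1 fires, +3 burnt)
Step 9: cell (3,4)='.' (+0 fires, +1 burnt)
  fire out at step 9

5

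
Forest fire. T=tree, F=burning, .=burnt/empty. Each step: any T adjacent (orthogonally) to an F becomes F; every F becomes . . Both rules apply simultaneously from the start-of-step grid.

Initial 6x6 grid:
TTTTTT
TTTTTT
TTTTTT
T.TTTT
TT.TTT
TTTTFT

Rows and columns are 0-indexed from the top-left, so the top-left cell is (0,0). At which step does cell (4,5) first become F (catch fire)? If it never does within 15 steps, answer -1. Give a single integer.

Step 1: cell (4,5)='T' (+3 fires, +1 burnt)
Step 2: cell (4,5)='F' (+4 fires, +3 burnt)
  -> target ignites at step 2
Step 3: cell (4,5)='.' (+4 fires, +4 burnt)
Step 4: cell (4,5)='.' (+6 fires, +4 burnt)
Step 5: cell (4,5)='.' (+5 fires, +6 burnt)
Step 6: cell (4,5)='.' (+5 fires, +5 burnt)
Step 7: cell (4,5)='.' (+3 fires, +5 burnt)
Step 8: cell (4,5)='.' (+2 fires, +3 burnt)
Step 9: cell (4,5)='.' (+1 fires, +2 burnt)
Step 10: cell (4,5)='.' (+0 fires, +1 burnt)
  fire out at step 10

2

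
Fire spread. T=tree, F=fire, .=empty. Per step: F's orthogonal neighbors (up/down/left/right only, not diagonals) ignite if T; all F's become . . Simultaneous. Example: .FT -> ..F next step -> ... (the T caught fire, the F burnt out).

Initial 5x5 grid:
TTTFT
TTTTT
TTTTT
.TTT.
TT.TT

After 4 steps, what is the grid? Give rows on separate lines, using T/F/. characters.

Step 1: 3 trees catch fire, 1 burn out
  TTF.F
  TTTFT
  TTTTT
  .TTT.
  TT.TT
Step 2: 4 trees catch fire, 3 burn out
  TF...
  TTF.F
  TTTFT
  .TTT.
  TT.TT
Step 3: 5 trees catch fire, 4 burn out
  F....
  TF...
  TTF.F
  .TTF.
  TT.TT
Step 4: 4 trees catch fire, 5 burn out
  .....
  F....
  TF...
  .TF..
  TT.FT

.....
F....
TF...
.TF..
TT.FT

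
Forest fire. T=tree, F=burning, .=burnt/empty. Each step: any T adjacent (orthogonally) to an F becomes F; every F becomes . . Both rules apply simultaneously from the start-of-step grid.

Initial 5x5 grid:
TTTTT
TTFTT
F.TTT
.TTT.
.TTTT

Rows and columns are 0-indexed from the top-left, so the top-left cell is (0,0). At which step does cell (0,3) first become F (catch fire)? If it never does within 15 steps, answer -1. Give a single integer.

Step 1: cell (0,3)='T' (+5 fires, +2 burnt)
Step 2: cell (0,3)='F' (+6 fires, +5 burnt)
  -> target ignites at step 2
Step 3: cell (0,3)='.' (+5 fires, +6 burnt)
Step 4: cell (0,3)='.' (+2 fires, +5 burnt)
Step 5: cell (0,3)='.' (+1 fires, +2 burnt)
Step 6: cell (0,3)='.' (+0 fires, +1 burnt)
  fire out at step 6

2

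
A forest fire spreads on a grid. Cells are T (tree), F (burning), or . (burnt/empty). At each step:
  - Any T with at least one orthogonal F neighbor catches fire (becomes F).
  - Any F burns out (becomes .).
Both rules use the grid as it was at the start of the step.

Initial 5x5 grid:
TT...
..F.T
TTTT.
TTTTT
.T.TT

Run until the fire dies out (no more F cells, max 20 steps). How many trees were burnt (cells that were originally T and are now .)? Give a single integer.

Answer: 12

Derivation:
Step 1: +1 fires, +1 burnt (F count now 1)
Step 2: +3 fires, +1 burnt (F count now 3)
Step 3: +3 fires, +3 burnt (F count now 3)
Step 4: +4 fires, +3 burnt (F count now 4)
Step 5: +1 fires, +4 burnt (F count now 1)
Step 6: +0 fires, +1 burnt (F count now 0)
Fire out after step 6
Initially T: 15, now '.': 22
Total burnt (originally-T cells now '.'): 12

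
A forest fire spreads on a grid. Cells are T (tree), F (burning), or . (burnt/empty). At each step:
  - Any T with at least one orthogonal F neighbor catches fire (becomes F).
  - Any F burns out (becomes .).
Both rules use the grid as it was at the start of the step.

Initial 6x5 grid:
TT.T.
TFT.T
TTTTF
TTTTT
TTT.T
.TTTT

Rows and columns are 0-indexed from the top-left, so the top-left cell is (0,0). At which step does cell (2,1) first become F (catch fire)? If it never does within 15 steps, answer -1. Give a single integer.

Step 1: cell (2,1)='F' (+7 fires, +2 burnt)
  -> target ignites at step 1
Step 2: cell (2,1)='.' (+6 fires, +7 burnt)
Step 3: cell (2,1)='.' (+4 fires, +6 burnt)
Step 4: cell (2,1)='.' (+4 fires, +4 burnt)
Step 5: cell (2,1)='.' (+1 fires, +4 burnt)
Step 6: cell (2,1)='.' (+0 fires, +1 burnt)
  fire out at step 6

1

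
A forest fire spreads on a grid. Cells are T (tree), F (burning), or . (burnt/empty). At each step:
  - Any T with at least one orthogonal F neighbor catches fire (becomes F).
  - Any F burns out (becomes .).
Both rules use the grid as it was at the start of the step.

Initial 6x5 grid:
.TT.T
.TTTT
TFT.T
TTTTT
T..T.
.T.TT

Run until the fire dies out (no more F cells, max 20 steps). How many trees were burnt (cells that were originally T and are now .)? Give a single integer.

Answer: 19

Derivation:
Step 1: +4 fires, +1 burnt (F count now 4)
Step 2: +4 fires, +4 burnt (F count now 4)
Step 3: +4 fires, +4 burnt (F count now 4)
Step 4: +3 fires, +4 burnt (F count now 3)
Step 5: +3 fires, +3 burnt (F count now 3)
Step 6: +1 fires, +3 burnt (F count now 1)
Step 7: +0 fires, +1 burnt (F count now 0)
Fire out after step 7
Initially T: 20, now '.': 29
Total burnt (originally-T cells now '.'): 19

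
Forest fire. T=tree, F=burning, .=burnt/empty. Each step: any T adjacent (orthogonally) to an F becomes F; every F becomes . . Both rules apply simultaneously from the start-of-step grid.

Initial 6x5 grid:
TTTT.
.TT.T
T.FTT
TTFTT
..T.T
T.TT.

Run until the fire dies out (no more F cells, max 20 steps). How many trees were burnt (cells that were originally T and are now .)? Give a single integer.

Answer: 18

Derivation:
Step 1: +5 fires, +2 burnt (F count now 5)
Step 2: +6 fires, +5 burnt (F count now 6)
Step 3: +6 fires, +6 burnt (F count now 6)
Step 4: +1 fires, +6 burnt (F count now 1)
Step 5: +0 fires, +1 burnt (F count now 0)
Fire out after step 5
Initially T: 19, now '.': 29
Total burnt (originally-T cells now '.'): 18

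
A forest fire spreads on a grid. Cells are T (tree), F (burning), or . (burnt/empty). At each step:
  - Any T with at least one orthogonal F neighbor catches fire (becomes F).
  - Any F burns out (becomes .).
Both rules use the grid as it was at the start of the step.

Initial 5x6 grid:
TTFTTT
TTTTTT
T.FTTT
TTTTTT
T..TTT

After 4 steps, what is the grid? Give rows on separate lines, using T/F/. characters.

Step 1: 5 trees catch fire, 2 burn out
  TF.FTT
  TTFTTT
  T..FTT
  TTFTTT
  T..TTT
Step 2: 7 trees catch fire, 5 burn out
  F...FT
  TF.FTT
  T...FT
  TF.FTT
  T..TTT
Step 3: 7 trees catch fire, 7 burn out
  .....F
  F...FT
  T....F
  F...FT
  T..FTT
Step 4: 5 trees catch fire, 7 burn out
  ......
  .....F
  F.....
  .....F
  F...FT

......
.....F
F.....
.....F
F...FT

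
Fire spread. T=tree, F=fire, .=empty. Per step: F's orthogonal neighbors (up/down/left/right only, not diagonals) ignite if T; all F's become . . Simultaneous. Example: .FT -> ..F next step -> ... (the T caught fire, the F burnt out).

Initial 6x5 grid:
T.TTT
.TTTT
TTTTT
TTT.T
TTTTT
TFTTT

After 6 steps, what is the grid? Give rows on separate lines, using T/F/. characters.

Step 1: 3 trees catch fire, 1 burn out
  T.TTT
  .TTTT
  TTTTT
  TTT.T
  TFTTT
  F.FTT
Step 2: 4 trees catch fire, 3 burn out
  T.TTT
  .TTTT
  TTTTT
  TFT.T
  F.FTT
  ...FT
Step 3: 5 trees catch fire, 4 burn out
  T.TTT
  .TTTT
  TFTTT
  F.F.T
  ...FT
  ....F
Step 4: 4 trees catch fire, 5 burn out
  T.TTT
  .FTTT
  F.FTT
  ....T
  ....F
  .....
Step 5: 3 trees catch fire, 4 burn out
  T.TTT
  ..FTT
  ...FT
  ....F
  .....
  .....
Step 6: 3 trees catch fire, 3 burn out
  T.FTT
  ...FT
  ....F
  .....
  .....
  .....

T.FTT
...FT
....F
.....
.....
.....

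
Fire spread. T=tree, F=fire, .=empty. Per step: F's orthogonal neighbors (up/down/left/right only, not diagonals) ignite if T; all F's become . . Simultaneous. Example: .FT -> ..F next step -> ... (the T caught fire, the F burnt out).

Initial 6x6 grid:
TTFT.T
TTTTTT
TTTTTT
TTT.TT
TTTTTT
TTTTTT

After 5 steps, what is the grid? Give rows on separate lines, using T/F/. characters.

Step 1: 3 trees catch fire, 1 burn out
  TF.F.T
  TTFTTT
  TTTTTT
  TTT.TT
  TTTTTT
  TTTTTT
Step 2: 4 trees catch fire, 3 burn out
  F....T
  TF.FTT
  TTFTTT
  TTT.TT
  TTTTTT
  TTTTTT
Step 3: 5 trees catch fire, 4 burn out
  .....T
  F...FT
  TF.FTT
  TTF.TT
  TTTTTT
  TTTTTT
Step 4: 5 trees catch fire, 5 burn out
  .....T
  .....F
  F...FT
  TF..TT
  TTFTTT
  TTTTTT
Step 5: 7 trees catch fire, 5 burn out
  .....F
  ......
  .....F
  F...FT
  TF.FTT
  TTFTTT

.....F
......
.....F
F...FT
TF.FTT
TTFTTT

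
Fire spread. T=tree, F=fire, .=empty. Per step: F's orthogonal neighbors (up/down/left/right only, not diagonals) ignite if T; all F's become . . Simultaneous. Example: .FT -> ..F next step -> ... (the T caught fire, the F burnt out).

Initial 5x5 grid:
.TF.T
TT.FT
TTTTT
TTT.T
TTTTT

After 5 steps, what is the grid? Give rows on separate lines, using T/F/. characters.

Step 1: 3 trees catch fire, 2 burn out
  .F..T
  TT..F
  TTTFT
  TTT.T
  TTTTT
Step 2: 4 trees catch fire, 3 burn out
  ....F
  TF...
  TTF.F
  TTT.T
  TTTTT
Step 3: 4 trees catch fire, 4 burn out
  .....
  F....
  TF...
  TTF.F
  TTTTT
Step 4: 4 trees catch fire, 4 burn out
  .....
  .....
  F....
  TF...
  TTFTF
Step 5: 3 trees catch fire, 4 burn out
  .....
  .....
  .....
  F....
  TF.F.

.....
.....
.....
F....
TF.F.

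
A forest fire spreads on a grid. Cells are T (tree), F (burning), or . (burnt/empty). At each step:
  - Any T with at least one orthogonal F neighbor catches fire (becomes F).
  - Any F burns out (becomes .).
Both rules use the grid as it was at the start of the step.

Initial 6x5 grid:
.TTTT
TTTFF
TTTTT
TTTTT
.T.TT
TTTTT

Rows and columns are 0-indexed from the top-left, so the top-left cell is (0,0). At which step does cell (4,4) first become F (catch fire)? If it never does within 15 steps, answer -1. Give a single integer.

Step 1: cell (4,4)='T' (+5 fires, +2 burnt)
Step 2: cell (4,4)='T' (+5 fires, +5 burnt)
Step 3: cell (4,4)='F' (+6 fires, +5 burnt)
  -> target ignites at step 3
Step 4: cell (4,4)='.' (+4 fires, +6 burnt)
Step 5: cell (4,4)='.' (+3 fires, +4 burnt)
Step 6: cell (4,4)='.' (+1 fires, +3 burnt)
Step 7: cell (4,4)='.' (+1 fires, +1 burnt)
Step 8: cell (4,4)='.' (+0 fires, +1 burnt)
  fire out at step 8

3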